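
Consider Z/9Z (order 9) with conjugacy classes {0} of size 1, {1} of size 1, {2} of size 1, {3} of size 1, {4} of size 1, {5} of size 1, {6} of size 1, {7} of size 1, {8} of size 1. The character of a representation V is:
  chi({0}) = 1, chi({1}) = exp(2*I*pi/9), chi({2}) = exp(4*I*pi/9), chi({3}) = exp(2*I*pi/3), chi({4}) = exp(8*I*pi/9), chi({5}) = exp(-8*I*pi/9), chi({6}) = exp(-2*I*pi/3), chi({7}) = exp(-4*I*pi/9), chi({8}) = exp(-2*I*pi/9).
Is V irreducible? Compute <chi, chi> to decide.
Irreducible: <chi, chi> = 1.

Proof sketch: <chi, chi> = (1/|G|) sum_C |C| * |chi(C)|^2 = (1/9)[1*|1|^2 + 1*|exp(2*I*pi/9)|^2 + 1*|exp(4*I*pi/9)|^2 + 1*|exp(2*I*pi/3)|^2 + 1*|exp(8*I*pi/9)|^2 + 1*|exp(-8*I*pi/9)|^2 + 1*|exp(-2*I*pi/3)|^2 + 1*|exp(-4*I*pi/9)|^2 + 1*|exp(-2*I*pi/9)|^2]
  = (1/9)[(1) + (1) + (1) + (1) + (1) + (1) + (1) + (1) + (1)] = 9/9 = 1.
(Exp terms are combined using exp(i*s)*conj(exp(i*t)) = exp(i*(s-t)), and sums of them are collapsed using the identity that for every m > 1 the m distinct m-th roots of unity sum to 0, e.g. 1 + exp(2*I*pi/3) + exp(-2*I*pi/3) = 0.)
A character is irreducible iff <chi, chi> = 1, so this representation is irreducible.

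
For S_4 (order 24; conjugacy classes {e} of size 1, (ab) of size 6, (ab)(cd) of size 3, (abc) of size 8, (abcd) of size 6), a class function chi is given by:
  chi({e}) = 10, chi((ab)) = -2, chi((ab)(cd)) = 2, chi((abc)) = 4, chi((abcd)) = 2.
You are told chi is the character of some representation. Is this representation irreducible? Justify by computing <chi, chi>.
Not irreducible (reducible): <chi, chi> = 12 > 1.

Why: <chi, chi> = (1/|G|) sum_C |C| * |chi(C)|^2 = (1/24)[1*|10|^2 + 6*|-2|^2 + 3*|2|^2 + 8*|4|^2 + 6*|2|^2]
  = (1/24)[(100) + (24) + (12) + (128) + (24)] = 288/24 = 12.
A character is irreducible iff <chi, chi> = 1, so this representation is reducible.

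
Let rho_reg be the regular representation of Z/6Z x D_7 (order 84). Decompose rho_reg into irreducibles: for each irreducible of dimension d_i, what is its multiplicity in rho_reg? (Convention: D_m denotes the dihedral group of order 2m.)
Each irreducible V_i of dimension d_i appears with multiplicity d_i, i.e. rho_reg = (direct sum over all irreducibles V_i) d_i V_i. The irreducible dimensions for Z/6Z x D_7 are 1, 1, 1, 1, 1, 1, 1, 1, 1, 1, 1, 1, 2, 2, 2, 2, 2, 2, 2, 2, 2, 2, 2, 2, 2, 2, 2, 2, 2, 2: 12 irreducibles of dimension 1, each with multiplicity 1; 18 irreducibles of dimension 2, each with multiplicity 2. Total dimension 12*1*1 + 18*2*2 = 84 = |G|.

Working: General theorem: in the regular representation of a finite group G, each irreducible appears with multiplicity equal to its dimension. Check: dim(rho_reg) = sum d_i^2 = 1 + 1 + 1 + 1 + 1 + 1 + 1 + 1 + 1 + 1 + 1 + 1 + 4 + 4 + 4 + 4 + 4 + 4 + 4 + 4 + 4 + 4 + 4 + 4 + 4 + 4 + 4 + 4 + 4 + 4 = 84 = |G|.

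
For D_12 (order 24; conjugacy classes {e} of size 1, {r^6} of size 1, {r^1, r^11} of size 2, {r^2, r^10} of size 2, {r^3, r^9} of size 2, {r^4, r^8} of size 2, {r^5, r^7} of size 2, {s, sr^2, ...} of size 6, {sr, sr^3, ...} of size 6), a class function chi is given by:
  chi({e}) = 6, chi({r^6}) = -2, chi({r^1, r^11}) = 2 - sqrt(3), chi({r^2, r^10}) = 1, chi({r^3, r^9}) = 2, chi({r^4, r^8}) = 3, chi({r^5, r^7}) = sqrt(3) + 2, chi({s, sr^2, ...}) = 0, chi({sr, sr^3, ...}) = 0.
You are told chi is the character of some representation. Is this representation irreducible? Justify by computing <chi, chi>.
Not irreducible (reducible): <chi, chi> = 4 > 1.

Justification: <chi, chi> = (1/|G|) sum_C |C| * |chi(C)|^2 = (1/24)[1*|6|^2 + 1*|-2|^2 + 2*|2 - sqrt(3)|^2 + 2*|1|^2 + 2*|2|^2 + 2*|3|^2 + 2*|sqrt(3) + 2|^2 + 6*|0|^2 + 6*|0|^2]
  = (1/24)[(36) + (4) + (14 - 8*sqrt(3)) + (2) + (8) + (18) + (8*sqrt(3) + 14) + (0) + (0)] = 96/24 = 4.
A character is irreducible iff <chi, chi> = 1, so this representation is reducible.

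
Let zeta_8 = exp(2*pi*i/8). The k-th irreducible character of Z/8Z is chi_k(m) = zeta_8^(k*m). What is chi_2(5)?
chi_2(5) = zeta_8^10 = I

Solution. chi_2(5) = zeta_8^(2*5) = zeta_8^10. Since zeta_8^8 = 1, this equals zeta_8^2 = exp(2*pi*i*2/8) = I.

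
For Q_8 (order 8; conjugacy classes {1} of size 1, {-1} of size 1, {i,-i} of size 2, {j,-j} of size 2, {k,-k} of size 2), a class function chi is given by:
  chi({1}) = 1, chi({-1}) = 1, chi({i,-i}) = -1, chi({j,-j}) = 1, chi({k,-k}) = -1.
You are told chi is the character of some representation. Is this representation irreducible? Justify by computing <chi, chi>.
Irreducible: <chi, chi> = 1.

Proof sketch: <chi, chi> = (1/|G|) sum_C |C| * |chi(C)|^2 = (1/8)[1*|1|^2 + 1*|1|^2 + 2*|-1|^2 + 2*|1|^2 + 2*|-1|^2]
  = (1/8)[(1) + (1) + (2) + (2) + (2)] = 8/8 = 1.
A character is irreducible iff <chi, chi> = 1, so this representation is irreducible.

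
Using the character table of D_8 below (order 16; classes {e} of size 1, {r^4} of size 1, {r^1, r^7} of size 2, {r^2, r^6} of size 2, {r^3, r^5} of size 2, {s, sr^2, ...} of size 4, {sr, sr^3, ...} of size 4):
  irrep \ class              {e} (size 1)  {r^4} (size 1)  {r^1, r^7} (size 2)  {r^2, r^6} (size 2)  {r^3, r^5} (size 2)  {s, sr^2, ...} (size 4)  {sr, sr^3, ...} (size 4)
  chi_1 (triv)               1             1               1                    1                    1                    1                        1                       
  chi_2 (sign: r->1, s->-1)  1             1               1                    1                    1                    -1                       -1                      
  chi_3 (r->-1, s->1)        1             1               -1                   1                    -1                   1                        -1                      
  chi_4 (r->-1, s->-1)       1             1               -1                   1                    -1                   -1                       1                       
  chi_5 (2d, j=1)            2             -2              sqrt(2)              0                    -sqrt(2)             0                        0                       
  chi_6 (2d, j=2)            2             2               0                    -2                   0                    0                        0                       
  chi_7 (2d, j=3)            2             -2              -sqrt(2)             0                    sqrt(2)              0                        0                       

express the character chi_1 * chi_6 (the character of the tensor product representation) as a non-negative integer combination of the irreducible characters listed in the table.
chi_1 tensor chi_6 = chi_6 (all other irreducibles have multiplicity 0).

Explanation: The character of a tensor product is the pointwise product (chi_1 * chi_6)(C) = chi_1(C) * chi_6(C):
  {e}: (1)*(2), {r^4}: (1)*(2), {r^1, r^7}: (1)*(0), {r^2, r^6}: (1)*(-2), {r^3, r^5}: (1)*(0), {s, sr^2, ...}: (1)*(0), {sr, sr^3, ...}: (1)*(0)
so (chi_1 * chi_6) takes values
  {e} -> 2, {r^4} -> 2, {r^1, r^7} -> 0, {r^2, r^6} -> -2, {r^3, r^5} -> 0, {s, sr^2, ...} -> 0, {sr, sr^3, ...} -> 0.
Now take the inner product of this character with each irreducible chi from the table, <chi_1*chi_6, chi> = (1/16) sum_C |C| (chi_1*chi_6)(C) conj(chi(C)):
  <chi_1*chi_6, chi_1> = (1/16)[1*(2)*conj(1) + 1*(2)*conj(1) + 2*(0)*conj(1) + 2*(-2)*conj(1) + 2*(0)*conj(1) + 4*(0)*conj(1) + 4*(0)*conj(1)]
      = (1/16)[(2) + (2) + (0) + (-4) + (0) + (0) + (0)] = 0/16 = 0
  <chi_1*chi_6, chi_2> = (1/16)[1*(2)*conj(1) + 1*(2)*conj(1) + 2*(0)*conj(1) + 2*(-2)*conj(1) + 2*(0)*conj(1) + 4*(0)*conj(-1) + 4*(0)*conj(-1)]
      = (1/16)[(2) + (2) + (0) + (-4) + (0) + (0) + (0)] = 0/16 = 0
  <chi_1*chi_6, chi_3> = (1/16)[1*(2)*conj(1) + 1*(2)*conj(1) + 2*(0)*conj(-1) + 2*(-2)*conj(1) + 2*(0)*conj(-1) + 4*(0)*conj(1) + 4*(0)*conj(-1)]
      = (1/16)[(2) + (2) + (0) + (-4) + (0) + (0) + (0)] = 0/16 = 0
  <chi_1*chi_6, chi_4> = (1/16)[1*(2)*conj(1) + 1*(2)*conj(1) + 2*(0)*conj(-1) + 2*(-2)*conj(1) + 2*(0)*conj(-1) + 4*(0)*conj(-1) + 4*(0)*conj(1)]
      = (1/16)[(2) + (2) + (0) + (-4) + (0) + (0) + (0)] = 0/16 = 0
  <chi_1*chi_6, chi_5> = (1/16)[1*(2)*conj(2) + 1*(2)*conj(-2) + 2*(0)*conj(sqrt(2)) + 2*(-2)*conj(0) + 2*(0)*conj(-sqrt(2)) + 4*(0)*conj(0) + 4*(0)*conj(0)]
      = (1/16)[(4) + (-4) + (0) + (0) + (0) + (0) + (0)] = 0/16 = 0
  <chi_1*chi_6, chi_6> = (1/16)[1*(2)*conj(2) + 1*(2)*conj(2) + 2*(0)*conj(0) + 2*(-2)*conj(-2) + 2*(0)*conj(0) + 4*(0)*conj(0) + 4*(0)*conj(0)]
      = (1/16)[(4) + (4) + (0) + (8) + (0) + (0) + (0)] = 16/16 = 1
  <chi_1*chi_6, chi_7> = (1/16)[1*(2)*conj(2) + 1*(2)*conj(-2) + 2*(0)*conj(-sqrt(2)) + 2*(-2)*conj(0) + 2*(0)*conj(sqrt(2)) + 4*(0)*conj(0) + 4*(0)*conj(0)]
      = (1/16)[(4) + (-4) + (0) + (0) + (0) + (0) + (0)] = 0/16 = 0
Hence the multiplicities are chi_6: 1. Dimension check: dim(chi_1)*dim(chi_6) = 1*2 = 2 and sum (mult * dim) = 1*2 = 2.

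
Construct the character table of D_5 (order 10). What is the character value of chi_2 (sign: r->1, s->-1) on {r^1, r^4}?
Conjugacy classes: {e} of size 1, {r^1, r^4} of size 2, {r^2, r^3} of size 2, {s, sr, ..., sr^4} of size 5.
Character table:
  irrep \ class              {e} (size 1)  {r^1, r^4} (size 2)  {r^2, r^3} (size 2)  {s, sr, ..., sr^4} (size 5)
  chi_1 (triv)               1             1                    1                    1                          
  chi_2 (sign: r->1, s->-1)  1             1                    1                    -1                         
  chi_3 (2d, j=1)            2             -1/2 + sqrt(5)/2     -sqrt(5)/2 - 1/2     0                          
  chi_4 (2d, j=2)            2             -sqrt(5)/2 - 1/2     -1/2 + sqrt(5)/2     0                          

Spot check: chi_2 (sign: r->1, s->-1) on {r^1, r^4} = 1.

D_5 has order 2*5 = 10 with 4 conjugacy classes, hence 4 irreducibles. Sum of squared dims 1 + 1 + 4 + 4 = 10 = |G|. Linear characters come from the abelianisation; the 2-dimensional irreps have character r^k -> 2*cos(2*pi*j*k/5), reflections -> 0.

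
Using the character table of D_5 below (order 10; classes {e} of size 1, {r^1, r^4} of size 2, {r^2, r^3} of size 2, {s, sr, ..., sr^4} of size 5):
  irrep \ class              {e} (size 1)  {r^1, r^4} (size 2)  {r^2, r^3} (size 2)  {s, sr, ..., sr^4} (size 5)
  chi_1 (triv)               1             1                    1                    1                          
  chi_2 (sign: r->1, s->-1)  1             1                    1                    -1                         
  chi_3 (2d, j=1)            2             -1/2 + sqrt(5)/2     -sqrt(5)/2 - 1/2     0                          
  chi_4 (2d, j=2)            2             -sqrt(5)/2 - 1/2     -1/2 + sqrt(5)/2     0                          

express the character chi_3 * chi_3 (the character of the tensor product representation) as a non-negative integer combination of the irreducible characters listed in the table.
chi_3 tensor chi_3 = chi_1 + chi_2 + chi_4 (all other irreducibles have multiplicity 0).

Explanation: The character of a tensor product is the pointwise product (chi_3 * chi_3)(C) = chi_3(C) * chi_3(C):
  {e}: (2)*(2), {r^1, r^4}: (-1/2 + sqrt(5)/2)*(-1/2 + sqrt(5)/2), {r^2, r^3}: (-sqrt(5)/2 - 1/2)*(-sqrt(5)/2 - 1/2), {s, sr, ..., sr^4}: (0)*(0)
so (chi_3 * chi_3) takes values
  {e} -> 4, {r^1, r^4} -> 3/2 - sqrt(5)/2, {r^2, r^3} -> sqrt(5)/2 + 3/2, {s, sr, ..., sr^4} -> 0.
Now take the inner product of this character with each irreducible chi from the table, <chi_3*chi_3, chi> = (1/10) sum_C |C| (chi_3*chi_3)(C) conj(chi(C)):
  <chi_3*chi_3, chi_1> = (1/10)[1*(4)*conj(1) + 2*(3/2 - sqrt(5)/2)*conj(1) + 2*(sqrt(5)/2 + 3/2)*conj(1) + 5*(0)*conj(1)]
      = (1/10)[(4) + (3 - sqrt(5)) + (sqrt(5) + 3) + (0)] = 10/10 = 1
  <chi_3*chi_3, chi_2> = (1/10)[1*(4)*conj(1) + 2*(3/2 - sqrt(5)/2)*conj(1) + 2*(sqrt(5)/2 + 3/2)*conj(1) + 5*(0)*conj(-1)]
      = (1/10)[(4) + (3 - sqrt(5)) + (sqrt(5) + 3) + (0)] = 10/10 = 1
  <chi_3*chi_3, chi_3> = (1/10)[1*(4)*conj(2) + 2*(3/2 - sqrt(5)/2)*conj(-1/2 + sqrt(5)/2) + 2*(sqrt(5)/2 + 3/2)*conj(-sqrt(5)/2 - 1/2) + 5*(0)*conj(0)]
      = (1/10)[(8) + (-4 + 2*sqrt(5)) + (-2*sqrt(5) - 4) + (0)] = 0/10 = 0
  <chi_3*chi_3, chi_4> = (1/10)[1*(4)*conj(2) + 2*(3/2 - sqrt(5)/2)*conj(-sqrt(5)/2 - 1/2) + 2*(sqrt(5)/2 + 3/2)*conj(-1/2 + sqrt(5)/2) + 5*(0)*conj(0)]
      = (1/10)[(8) + (1 - sqrt(5)) + (1 + sqrt(5)) + (0)] = 10/10 = 1
Hence the multiplicities are chi_1: 1, chi_2: 1, chi_4: 1. Dimension check: dim(chi_3)*dim(chi_3) = 2*2 = 4 and sum (mult * dim) = 1*1 + 1*1 + 1*2 = 4.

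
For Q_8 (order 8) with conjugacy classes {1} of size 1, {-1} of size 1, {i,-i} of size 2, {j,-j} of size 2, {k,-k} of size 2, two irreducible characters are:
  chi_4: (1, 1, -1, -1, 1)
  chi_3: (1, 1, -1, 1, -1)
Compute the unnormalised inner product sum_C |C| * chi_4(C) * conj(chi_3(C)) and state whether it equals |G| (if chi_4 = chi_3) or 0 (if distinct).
Sum = 0; so <chi_4, chi_3> = 0 (distinct irreducibles are orthogonal).

Details: Compute term by term over conjugacy classes (|C| * chi_4(C) * conj(chi_3(C))):
  1*(1)*conj(1) + 1*(1)*conj(1) + 2*(-1)*conj(-1) + 2*(-1)*conj(1) + 2*(1)*conj(-1)
  = (1) + (1) + (2) + (-2) + (-2)
  = 0.
Dividing by |G| = 8 gives 0/8 = 0, matching the row-orthogonality relation <chi_4, chi_3> = [chi_4 = chi_3].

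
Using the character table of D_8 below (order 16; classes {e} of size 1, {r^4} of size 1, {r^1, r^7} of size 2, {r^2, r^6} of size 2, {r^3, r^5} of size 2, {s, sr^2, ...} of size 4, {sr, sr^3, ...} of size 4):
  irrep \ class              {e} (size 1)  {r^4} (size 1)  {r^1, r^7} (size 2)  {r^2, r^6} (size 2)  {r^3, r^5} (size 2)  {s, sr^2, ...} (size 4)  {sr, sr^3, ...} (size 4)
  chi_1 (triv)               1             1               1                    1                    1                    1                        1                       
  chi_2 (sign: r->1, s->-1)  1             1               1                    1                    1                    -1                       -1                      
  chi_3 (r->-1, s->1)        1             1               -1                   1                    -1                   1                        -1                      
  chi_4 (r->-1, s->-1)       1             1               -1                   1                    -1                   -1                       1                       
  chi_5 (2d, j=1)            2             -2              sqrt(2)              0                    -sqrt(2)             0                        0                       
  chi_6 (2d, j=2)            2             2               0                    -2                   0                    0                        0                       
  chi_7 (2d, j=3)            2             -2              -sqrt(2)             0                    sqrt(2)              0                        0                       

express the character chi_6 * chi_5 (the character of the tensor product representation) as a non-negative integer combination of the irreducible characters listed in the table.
chi_6 tensor chi_5 = chi_5 + chi_7 (all other irreducibles have multiplicity 0).

Justification: The character of a tensor product is the pointwise product (chi_6 * chi_5)(C) = chi_6(C) * chi_5(C):
  {e}: (2)*(2), {r^4}: (2)*(-2), {r^1, r^7}: (0)*(sqrt(2)), {r^2, r^6}: (-2)*(0), {r^3, r^5}: (0)*(-sqrt(2)), {s, sr^2, ...}: (0)*(0), {sr, sr^3, ...}: (0)*(0)
so (chi_6 * chi_5) takes values
  {e} -> 4, {r^4} -> -4, {r^1, r^7} -> 0, {r^2, r^6} -> 0, {r^3, r^5} -> 0, {s, sr^2, ...} -> 0, {sr, sr^3, ...} -> 0.
Now take the inner product of this character with each irreducible chi from the table, <chi_6*chi_5, chi> = (1/16) sum_C |C| (chi_6*chi_5)(C) conj(chi(C)):
  <chi_6*chi_5, chi_1> = (1/16)[1*(4)*conj(1) + 1*(-4)*conj(1) + 2*(0)*conj(1) + 2*(0)*conj(1) + 2*(0)*conj(1) + 4*(0)*conj(1) + 4*(0)*conj(1)]
      = (1/16)[(4) + (-4) + (0) + (0) + (0) + (0) + (0)] = 0/16 = 0
  <chi_6*chi_5, chi_2> = (1/16)[1*(4)*conj(1) + 1*(-4)*conj(1) + 2*(0)*conj(1) + 2*(0)*conj(1) + 2*(0)*conj(1) + 4*(0)*conj(-1) + 4*(0)*conj(-1)]
      = (1/16)[(4) + (-4) + (0) + (0) + (0) + (0) + (0)] = 0/16 = 0
  <chi_6*chi_5, chi_3> = (1/16)[1*(4)*conj(1) + 1*(-4)*conj(1) + 2*(0)*conj(-1) + 2*(0)*conj(1) + 2*(0)*conj(-1) + 4*(0)*conj(1) + 4*(0)*conj(-1)]
      = (1/16)[(4) + (-4) + (0) + (0) + (0) + (0) + (0)] = 0/16 = 0
  <chi_6*chi_5, chi_4> = (1/16)[1*(4)*conj(1) + 1*(-4)*conj(1) + 2*(0)*conj(-1) + 2*(0)*conj(1) + 2*(0)*conj(-1) + 4*(0)*conj(-1) + 4*(0)*conj(1)]
      = (1/16)[(4) + (-4) + (0) + (0) + (0) + (0) + (0)] = 0/16 = 0
  <chi_6*chi_5, chi_5> = (1/16)[1*(4)*conj(2) + 1*(-4)*conj(-2) + 2*(0)*conj(sqrt(2)) + 2*(0)*conj(0) + 2*(0)*conj(-sqrt(2)) + 4*(0)*conj(0) + 4*(0)*conj(0)]
      = (1/16)[(8) + (8) + (0) + (0) + (0) + (0) + (0)] = 16/16 = 1
  <chi_6*chi_5, chi_6> = (1/16)[1*(4)*conj(2) + 1*(-4)*conj(2) + 2*(0)*conj(0) + 2*(0)*conj(-2) + 2*(0)*conj(0) + 4*(0)*conj(0) + 4*(0)*conj(0)]
      = (1/16)[(8) + (-8) + (0) + (0) + (0) + (0) + (0)] = 0/16 = 0
  <chi_6*chi_5, chi_7> = (1/16)[1*(4)*conj(2) + 1*(-4)*conj(-2) + 2*(0)*conj(-sqrt(2)) + 2*(0)*conj(0) + 2*(0)*conj(sqrt(2)) + 4*(0)*conj(0) + 4*(0)*conj(0)]
      = (1/16)[(8) + (8) + (0) + (0) + (0) + (0) + (0)] = 16/16 = 1
Hence the multiplicities are chi_5: 1, chi_7: 1. Dimension check: dim(chi_6)*dim(chi_5) = 2*2 = 4 and sum (mult * dim) = 1*2 + 1*2 = 4.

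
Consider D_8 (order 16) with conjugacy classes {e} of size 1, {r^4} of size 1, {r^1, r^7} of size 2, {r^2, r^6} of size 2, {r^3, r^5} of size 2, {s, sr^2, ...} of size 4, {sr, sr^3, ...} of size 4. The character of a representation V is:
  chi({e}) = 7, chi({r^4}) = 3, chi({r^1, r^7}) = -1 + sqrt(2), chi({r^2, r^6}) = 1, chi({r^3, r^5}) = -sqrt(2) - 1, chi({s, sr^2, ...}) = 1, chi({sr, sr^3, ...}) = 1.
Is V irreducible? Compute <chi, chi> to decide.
Not irreducible (reducible): <chi, chi> = 5 > 1.

<chi, chi> = (1/|G|) sum_C |C| * |chi(C)|^2 = (1/16)[1*|7|^2 + 1*|3|^2 + 2*|-1 + sqrt(2)|^2 + 2*|1|^2 + 2*|-sqrt(2) - 1|^2 + 4*|1|^2 + 4*|1|^2]
  = (1/16)[(49) + (9) + (6 - 4*sqrt(2)) + (2) + (4*sqrt(2) + 6) + (4) + (4)] = 80/16 = 5.
A character is irreducible iff <chi, chi> = 1, so this representation is reducible.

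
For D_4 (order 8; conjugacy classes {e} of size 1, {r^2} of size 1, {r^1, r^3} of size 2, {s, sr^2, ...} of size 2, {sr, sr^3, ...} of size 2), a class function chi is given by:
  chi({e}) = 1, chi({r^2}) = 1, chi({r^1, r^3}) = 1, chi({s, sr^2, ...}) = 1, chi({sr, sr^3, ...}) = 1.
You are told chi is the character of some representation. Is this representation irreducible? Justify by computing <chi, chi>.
Irreducible: <chi, chi> = 1.

Reasoning: <chi, chi> = (1/|G|) sum_C |C| * |chi(C)|^2 = (1/8)[1*|1|^2 + 1*|1|^2 + 2*|1|^2 + 2*|1|^2 + 2*|1|^2]
  = (1/8)[(1) + (1) + (2) + (2) + (2)] = 8/8 = 1.
A character is irreducible iff <chi, chi> = 1, so this representation is irreducible.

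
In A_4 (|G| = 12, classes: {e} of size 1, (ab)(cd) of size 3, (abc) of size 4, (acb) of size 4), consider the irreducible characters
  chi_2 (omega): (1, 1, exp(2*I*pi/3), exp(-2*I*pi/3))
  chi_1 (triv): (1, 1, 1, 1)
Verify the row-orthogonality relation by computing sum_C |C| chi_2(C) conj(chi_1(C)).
Sum = 0; so <chi_2, chi_1> = 0 (distinct irreducibles are orthogonal).

Details: Compute term by term over conjugacy classes (|C| * chi_2(C) * conj(chi_1(C))):
  1*(1)*conj(1) + 3*(1)*conj(1) + 4*(exp(2*I*pi/3))*conj(1) + 4*(exp(-2*I*pi/3))*conj(1)
  = (1) + (3) + (4*exp(2*I*pi/3)) + (4*exp(-2*I*pi/3))
  = 0.
(Exp terms are combined using exp(i*s)*conj(exp(i*t)) = exp(i*(s-t)), and sums of them are collapsed using the identity that for every m > 1 the m distinct m-th roots of unity sum to 0, e.g. 1 + exp(2*I*pi/3) + exp(-2*I*pi/3) = 0.)
Dividing by |G| = 12 gives 0/12 = 0, matching the row-orthogonality relation <chi_2, chi_1> = [chi_2 = chi_1].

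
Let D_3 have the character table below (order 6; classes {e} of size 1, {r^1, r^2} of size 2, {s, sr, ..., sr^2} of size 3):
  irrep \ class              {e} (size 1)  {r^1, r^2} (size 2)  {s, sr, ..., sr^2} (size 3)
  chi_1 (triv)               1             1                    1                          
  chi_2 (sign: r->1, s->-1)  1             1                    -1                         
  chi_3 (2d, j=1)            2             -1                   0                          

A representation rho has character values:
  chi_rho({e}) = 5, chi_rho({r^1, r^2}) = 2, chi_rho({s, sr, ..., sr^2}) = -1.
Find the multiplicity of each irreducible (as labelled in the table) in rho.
Multiplicities: chi_1: 1, chi_2: 2, chi_3: 1.

Details: Use <chi_rho, chi> = (1/|G|) sum_C |C| * chi_rho(C) * conj(chi(C)) with |G| = 6 for each irreducible chi in the table:
  <chi_rho, chi_1> = (1/6)[1*(5)*conj(1) + 2*(2)*conj(1) + 3*(-1)*conj(1)]
      = (1/6)[(5) + (4) + (-3)] = 6/6 = 1
  <chi_rho, chi_2> = (1/6)[1*(5)*conj(1) + 2*(2)*conj(1) + 3*(-1)*conj(-1)]
      = (1/6)[(5) + (4) + (3)] = 12/6 = 2
  <chi_rho, chi_3> = (1/6)[1*(5)*conj(2) + 2*(2)*conj(-1) + 3*(-1)*conj(0)]
      = (1/6)[(10) + (-4) + (0)] = 6/6 = 1
Dimension check: dim(rho) = sum (mult * dim) = 1*1 + 2*1 + 1*2 = 5 = chi_rho(e) = 5.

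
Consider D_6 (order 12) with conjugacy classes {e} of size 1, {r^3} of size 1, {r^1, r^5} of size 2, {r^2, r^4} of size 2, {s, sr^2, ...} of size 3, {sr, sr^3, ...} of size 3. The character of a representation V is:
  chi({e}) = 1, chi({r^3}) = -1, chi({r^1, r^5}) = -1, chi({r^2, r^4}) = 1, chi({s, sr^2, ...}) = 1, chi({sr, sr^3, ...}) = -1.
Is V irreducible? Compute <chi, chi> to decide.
Irreducible: <chi, chi> = 1.

Argument: <chi, chi> = (1/|G|) sum_C |C| * |chi(C)|^2 = (1/12)[1*|1|^2 + 1*|-1|^2 + 2*|-1|^2 + 2*|1|^2 + 3*|1|^2 + 3*|-1|^2]
  = (1/12)[(1) + (1) + (2) + (2) + (3) + (3)] = 12/12 = 1.
A character is irreducible iff <chi, chi> = 1, so this representation is irreducible.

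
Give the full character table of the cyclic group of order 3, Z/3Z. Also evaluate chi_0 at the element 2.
Character table of Z/3Z (irreps indexed chi_0,...,chi_2 with chi_k(m) = zeta_3^(k*m), zeta_3 = exp(2*pi*i/3)):
  irrep \ class  {0} (size 1)  {1} (size 1)    {2} (size 1)  
  chi_0          1             1               1             
  chi_1          1             exp(2*I*pi/3)   exp(-2*I*pi/3)
  chi_2          1             exp(-2*I*pi/3)  exp(2*I*pi/3) 

Spot check: chi_0(2) = zeta_3^(0*2) = zeta_3^0 = 1.

Proof sketch: Z/3Z is abelian, so all 3 irreducible complex representations are 1-dimensional. They are given by chi_k(m) = zeta_3^(k*m) for k = 0,...,2. Row orthogonality: sum_m chi_k(m) conj(chi_l(m)) = 3 * [k = l].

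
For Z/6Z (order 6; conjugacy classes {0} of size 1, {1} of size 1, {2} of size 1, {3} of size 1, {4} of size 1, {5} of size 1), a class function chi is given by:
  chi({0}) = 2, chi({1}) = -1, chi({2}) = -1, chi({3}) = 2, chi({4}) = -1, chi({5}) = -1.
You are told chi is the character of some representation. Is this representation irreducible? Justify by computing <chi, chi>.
Not irreducible (reducible): <chi, chi> = 2 > 1.

Working: <chi, chi> = (1/|G|) sum_C |C| * |chi(C)|^2 = (1/6)[1*|2|^2 + 1*|-1|^2 + 1*|-1|^2 + 1*|2|^2 + 1*|-1|^2 + 1*|-1|^2]
  = (1/6)[(4) + (1) + (1) + (4) + (1) + (1)] = 12/6 = 2.
(Exp terms are combined using exp(i*s)*conj(exp(i*t)) = exp(i*(s-t)), and sums of them are collapsed using the identity that for every m > 1 the m distinct m-th roots of unity sum to 0, e.g. 1 + exp(2*I*pi/3) + exp(-2*I*pi/3) = 0.)
A character is irreducible iff <chi, chi> = 1, so this representation is reducible.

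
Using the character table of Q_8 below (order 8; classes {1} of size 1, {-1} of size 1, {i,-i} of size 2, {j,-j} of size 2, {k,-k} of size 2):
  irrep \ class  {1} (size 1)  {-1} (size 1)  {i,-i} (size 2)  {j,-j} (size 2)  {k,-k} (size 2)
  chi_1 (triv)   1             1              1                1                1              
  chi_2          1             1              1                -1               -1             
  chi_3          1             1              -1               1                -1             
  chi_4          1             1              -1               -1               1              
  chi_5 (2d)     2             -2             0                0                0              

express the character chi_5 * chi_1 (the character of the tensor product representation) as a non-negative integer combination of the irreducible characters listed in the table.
chi_5 tensor chi_1 = chi_5 (all other irreducibles have multiplicity 0).

Argument: The character of a tensor product is the pointwise product (chi_5 * chi_1)(C) = chi_5(C) * chi_1(C):
  {1}: (2)*(1), {-1}: (-2)*(1), {i,-i}: (0)*(1), {j,-j}: (0)*(1), {k,-k}: (0)*(1)
so (chi_5 * chi_1) takes values
  {1} -> 2, {-1} -> -2, {i,-i} -> 0, {j,-j} -> 0, {k,-k} -> 0.
Now take the inner product of this character with each irreducible chi from the table, <chi_5*chi_1, chi> = (1/8) sum_C |C| (chi_5*chi_1)(C) conj(chi(C)):
  <chi_5*chi_1, chi_1> = (1/8)[1*(2)*conj(1) + 1*(-2)*conj(1) + 2*(0)*conj(1) + 2*(0)*conj(1) + 2*(0)*conj(1)]
      = (1/8)[(2) + (-2) + (0) + (0) + (0)] = 0/8 = 0
  <chi_5*chi_1, chi_2> = (1/8)[1*(2)*conj(1) + 1*(-2)*conj(1) + 2*(0)*conj(1) + 2*(0)*conj(-1) + 2*(0)*conj(-1)]
      = (1/8)[(2) + (-2) + (0) + (0) + (0)] = 0/8 = 0
  <chi_5*chi_1, chi_3> = (1/8)[1*(2)*conj(1) + 1*(-2)*conj(1) + 2*(0)*conj(-1) + 2*(0)*conj(1) + 2*(0)*conj(-1)]
      = (1/8)[(2) + (-2) + (0) + (0) + (0)] = 0/8 = 0
  <chi_5*chi_1, chi_4> = (1/8)[1*(2)*conj(1) + 1*(-2)*conj(1) + 2*(0)*conj(-1) + 2*(0)*conj(-1) + 2*(0)*conj(1)]
      = (1/8)[(2) + (-2) + (0) + (0) + (0)] = 0/8 = 0
  <chi_5*chi_1, chi_5> = (1/8)[1*(2)*conj(2) + 1*(-2)*conj(-2) + 2*(0)*conj(0) + 2*(0)*conj(0) + 2*(0)*conj(0)]
      = (1/8)[(4) + (4) + (0) + (0) + (0)] = 8/8 = 1
Hence the multiplicities are chi_5: 1. Dimension check: dim(chi_5)*dim(chi_1) = 2*1 = 2 and sum (mult * dim) = 1*2 = 2.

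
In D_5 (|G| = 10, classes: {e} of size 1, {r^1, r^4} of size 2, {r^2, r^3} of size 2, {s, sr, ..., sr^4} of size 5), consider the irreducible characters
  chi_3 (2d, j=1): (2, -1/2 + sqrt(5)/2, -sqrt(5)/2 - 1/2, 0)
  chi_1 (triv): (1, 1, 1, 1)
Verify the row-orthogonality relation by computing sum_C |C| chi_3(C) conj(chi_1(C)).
Sum = 0; so <chi_3, chi_1> = 0 (distinct irreducibles are orthogonal).

Proof sketch: Compute term by term over conjugacy classes (|C| * chi_3(C) * conj(chi_1(C))):
  1*(2)*conj(1) + 2*(-1/2 + sqrt(5)/2)*conj(1) + 2*(-sqrt(5)/2 - 1/2)*conj(1) + 5*(0)*conj(1)
  = (2) + (-1 + sqrt(5)) + (-sqrt(5) - 1) + (0)
  = 0.
Dividing by |G| = 10 gives 0/10 = 0, matching the row-orthogonality relation <chi_3, chi_1> = [chi_3 = chi_1].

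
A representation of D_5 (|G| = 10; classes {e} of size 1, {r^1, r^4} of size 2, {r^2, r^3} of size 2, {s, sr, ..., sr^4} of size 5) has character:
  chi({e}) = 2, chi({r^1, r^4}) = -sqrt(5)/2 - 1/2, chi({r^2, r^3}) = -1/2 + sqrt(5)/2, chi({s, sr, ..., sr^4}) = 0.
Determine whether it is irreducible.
Irreducible: <chi, chi> = 1.

Why: <chi, chi> = (1/|G|) sum_C |C| * |chi(C)|^2 = (1/10)[1*|2|^2 + 2*|-sqrt(5)/2 - 1/2|^2 + 2*|-1/2 + sqrt(5)/2|^2 + 5*|0|^2]
  = (1/10)[(4) + (sqrt(5) + 3) + (3 - sqrt(5)) + (0)] = 10/10 = 1.
A character is irreducible iff <chi, chi> = 1, so this representation is irreducible.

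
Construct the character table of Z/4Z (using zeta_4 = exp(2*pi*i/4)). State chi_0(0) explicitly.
Character table of Z/4Z (irreps indexed chi_0,...,chi_3 with chi_k(m) = zeta_4^(k*m), zeta_4 = exp(2*pi*i/4)):
  irrep \ class  {0} (size 1)  {1} (size 1)  {2} (size 1)  {3} (size 1)
  chi_0          1             1             1             1           
  chi_1          1             I             -1            -I          
  chi_2          1             -1            1             -1          
  chi_3          1             -I            -1            I           

Spot check: chi_0(0) = zeta_4^(0*0) = zeta_4^0 = 1.

Solution. Z/4Z is abelian, so all 4 irreducible complex representations are 1-dimensional. They are given by chi_k(m) = zeta_4^(k*m) for k = 0,...,3. Row orthogonality: sum_m chi_k(m) conj(chi_l(m)) = 4 * [k = l].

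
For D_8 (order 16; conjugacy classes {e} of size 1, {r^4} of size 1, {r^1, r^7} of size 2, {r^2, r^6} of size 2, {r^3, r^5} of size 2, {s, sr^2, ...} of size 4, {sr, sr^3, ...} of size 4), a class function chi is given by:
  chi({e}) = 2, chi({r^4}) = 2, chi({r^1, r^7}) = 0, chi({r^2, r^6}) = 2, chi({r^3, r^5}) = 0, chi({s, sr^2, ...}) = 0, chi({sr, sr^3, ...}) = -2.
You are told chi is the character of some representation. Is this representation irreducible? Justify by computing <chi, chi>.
Not irreducible (reducible): <chi, chi> = 2 > 1.

Reasoning: <chi, chi> = (1/|G|) sum_C |C| * |chi(C)|^2 = (1/16)[1*|2|^2 + 1*|2|^2 + 2*|0|^2 + 2*|2|^2 + 2*|0|^2 + 4*|0|^2 + 4*|-2|^2]
  = (1/16)[(4) + (4) + (0) + (8) + (0) + (0) + (16)] = 32/16 = 2.
A character is irreducible iff <chi, chi> = 1, so this representation is reducible.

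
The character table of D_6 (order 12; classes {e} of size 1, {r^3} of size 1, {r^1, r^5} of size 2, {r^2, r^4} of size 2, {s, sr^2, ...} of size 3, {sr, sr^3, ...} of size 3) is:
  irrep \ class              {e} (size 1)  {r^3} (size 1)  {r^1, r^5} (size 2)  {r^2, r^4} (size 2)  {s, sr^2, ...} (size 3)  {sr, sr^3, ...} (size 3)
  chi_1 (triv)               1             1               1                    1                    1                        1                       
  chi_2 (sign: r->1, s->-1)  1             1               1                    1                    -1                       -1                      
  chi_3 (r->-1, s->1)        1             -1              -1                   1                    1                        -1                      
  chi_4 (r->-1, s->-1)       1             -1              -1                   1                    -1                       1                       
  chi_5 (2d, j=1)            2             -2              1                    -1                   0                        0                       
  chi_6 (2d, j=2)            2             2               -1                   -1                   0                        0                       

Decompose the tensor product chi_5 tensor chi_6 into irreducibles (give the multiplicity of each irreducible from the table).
chi_5 tensor chi_6 = chi_3 + chi_4 + chi_5 (all other irreducibles have multiplicity 0).

Details: The character of a tensor product is the pointwise product (chi_5 * chi_6)(C) = chi_5(C) * chi_6(C):
  {e}: (2)*(2), {r^3}: (-2)*(2), {r^1, r^5}: (1)*(-1), {r^2, r^4}: (-1)*(-1), {s, sr^2, ...}: (0)*(0), {sr, sr^3, ...}: (0)*(0)
so (chi_5 * chi_6) takes values
  {e} -> 4, {r^3} -> -4, {r^1, r^5} -> -1, {r^2, r^4} -> 1, {s, sr^2, ...} -> 0, {sr, sr^3, ...} -> 0.
Now take the inner product of this character with each irreducible chi from the table, <chi_5*chi_6, chi> = (1/12) sum_C |C| (chi_5*chi_6)(C) conj(chi(C)):
  <chi_5*chi_6, chi_1> = (1/12)[1*(4)*conj(1) + 1*(-4)*conj(1) + 2*(-1)*conj(1) + 2*(1)*conj(1) + 3*(0)*conj(1) + 3*(0)*conj(1)]
      = (1/12)[(4) + (-4) + (-2) + (2) + (0) + (0)] = 0/12 = 0
  <chi_5*chi_6, chi_2> = (1/12)[1*(4)*conj(1) + 1*(-4)*conj(1) + 2*(-1)*conj(1) + 2*(1)*conj(1) + 3*(0)*conj(-1) + 3*(0)*conj(-1)]
      = (1/12)[(4) + (-4) + (-2) + (2) + (0) + (0)] = 0/12 = 0
  <chi_5*chi_6, chi_3> = (1/12)[1*(4)*conj(1) + 1*(-4)*conj(-1) + 2*(-1)*conj(-1) + 2*(1)*conj(1) + 3*(0)*conj(1) + 3*(0)*conj(-1)]
      = (1/12)[(4) + (4) + (2) + (2) + (0) + (0)] = 12/12 = 1
  <chi_5*chi_6, chi_4> = (1/12)[1*(4)*conj(1) + 1*(-4)*conj(-1) + 2*(-1)*conj(-1) + 2*(1)*conj(1) + 3*(0)*conj(-1) + 3*(0)*conj(1)]
      = (1/12)[(4) + (4) + (2) + (2) + (0) + (0)] = 12/12 = 1
  <chi_5*chi_6, chi_5> = (1/12)[1*(4)*conj(2) + 1*(-4)*conj(-2) + 2*(-1)*conj(1) + 2*(1)*conj(-1) + 3*(0)*conj(0) + 3*(0)*conj(0)]
      = (1/12)[(8) + (8) + (-2) + (-2) + (0) + (0)] = 12/12 = 1
  <chi_5*chi_6, chi_6> = (1/12)[1*(4)*conj(2) + 1*(-4)*conj(2) + 2*(-1)*conj(-1) + 2*(1)*conj(-1) + 3*(0)*conj(0) + 3*(0)*conj(0)]
      = (1/12)[(8) + (-8) + (2) + (-2) + (0) + (0)] = 0/12 = 0
Hence the multiplicities are chi_3: 1, chi_4: 1, chi_5: 1. Dimension check: dim(chi_5)*dim(chi_6) = 2*2 = 4 and sum (mult * dim) = 1*1 + 1*1 + 1*2 = 4.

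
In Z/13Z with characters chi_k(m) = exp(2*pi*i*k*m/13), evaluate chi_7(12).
chi_7(12) = zeta_13^84 = exp(12*I*pi/13)

Explanation: chi_7(12) = zeta_13^(7*12) = zeta_13^84. Since zeta_13^13 = 1, this equals zeta_13^6 = exp(2*pi*i*6/13) = exp(12*I*pi/13).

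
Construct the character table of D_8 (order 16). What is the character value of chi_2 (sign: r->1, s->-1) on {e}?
Conjugacy classes: {e} of size 1, {r^4} of size 1, {r^1, r^7} of size 2, {r^2, r^6} of size 2, {r^3, r^5} of size 2, {s, sr^2, ...} of size 4, {sr, sr^3, ...} of size 4.
Character table:
  irrep \ class              {e} (size 1)  {r^4} (size 1)  {r^1, r^7} (size 2)  {r^2, r^6} (size 2)  {r^3, r^5} (size 2)  {s, sr^2, ...} (size 4)  {sr, sr^3, ...} (size 4)
  chi_1 (triv)               1             1               1                    1                    1                    1                        1                       
  chi_2 (sign: r->1, s->-1)  1             1               1                    1                    1                    -1                       -1                      
  chi_3 (r->-1, s->1)        1             1               -1                   1                    -1                   1                        -1                      
  chi_4 (r->-1, s->-1)       1             1               -1                   1                    -1                   -1                       1                       
  chi_5 (2d, j=1)            2             -2              sqrt(2)              0                    -sqrt(2)             0                        0                       
  chi_6 (2d, j=2)            2             2               0                    -2                   0                    0                        0                       
  chi_7 (2d, j=3)            2             -2              -sqrt(2)             0                    sqrt(2)              0                        0                       

Spot check: chi_2 (sign: r->1, s->-1) on {e} = 1.

Details: D_8 has order 2*8 = 16 with 7 conjugacy classes, hence 7 irreducibles. Sum of squared dims 1 + 1 + 1 + 1 + 4 + 4 + 4 = 16 = |G|. Linear characters come from the abelianisation; the 2-dimensional irreps have character r^k -> 2*cos(2*pi*j*k/8), reflections -> 0.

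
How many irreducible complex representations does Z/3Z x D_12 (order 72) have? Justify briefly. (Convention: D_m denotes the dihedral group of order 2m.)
27

Justification: The number of irreducible complex representations of a finite group equals its number of conjugacy classes. For a direct product, #classes(G x H) = #classes(G) * #classes(H). Z/3Z has 3 classes (abelian), D_12 has 9 classes, so 3 * 9 = 27, so Z/3Z x D_12 (order 72) has exactly 27 irreducible complex representations.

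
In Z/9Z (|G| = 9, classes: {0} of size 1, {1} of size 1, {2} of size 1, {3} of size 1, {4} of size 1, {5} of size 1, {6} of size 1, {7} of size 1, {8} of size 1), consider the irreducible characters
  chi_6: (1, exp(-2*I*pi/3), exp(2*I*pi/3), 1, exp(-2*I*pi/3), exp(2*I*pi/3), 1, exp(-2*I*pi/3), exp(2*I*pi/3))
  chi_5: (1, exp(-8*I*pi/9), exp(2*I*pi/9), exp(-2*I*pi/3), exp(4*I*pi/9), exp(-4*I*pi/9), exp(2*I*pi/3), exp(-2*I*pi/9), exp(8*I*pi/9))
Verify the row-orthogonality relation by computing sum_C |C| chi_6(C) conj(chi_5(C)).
Sum = 0; so <chi_6, chi_5> = 0 (distinct irreducibles are orthogonal).

Proof sketch: Compute term by term over conjugacy classes (|C| * chi_6(C) * conj(chi_5(C))):
  1*(1)*conj(1) + 1*(exp(-2*I*pi/3))*conj(exp(-8*I*pi/9)) + 1*(exp(2*I*pi/3))*conj(exp(2*I*pi/9)) + 1*(1)*conj(exp(-2*I*pi/3)) + 1*(exp(-2*I*pi/3))*conj(exp(4*I*pi/9)) + 1*(exp(2*I*pi/3))*conj(exp(-4*I*pi/9)) + 1*(1)*conj(exp(2*I*pi/3)) + 1*(exp(-2*I*pi/3))*conj(exp(-2*I*pi/9)) + 1*(exp(2*I*pi/3))*conj(exp(8*I*pi/9))
  = (1) + (exp(2*I*pi/9)) + (exp(4*I*pi/9)) + (exp(2*I*pi/3)) + (exp(8*I*pi/9)) + (exp(-8*I*pi/9)) + (exp(-2*I*pi/3)) + (exp(-4*I*pi/9)) + (exp(-2*I*pi/9))
  = 0.
(Exp terms are combined using exp(i*s)*conj(exp(i*t)) = exp(i*(s-t)), and sums of them are collapsed using the identity that for every m > 1 the m distinct m-th roots of unity sum to 0, e.g. 1 + exp(2*I*pi/3) + exp(-2*I*pi/3) = 0.)
Dividing by |G| = 9 gives 0/9 = 0, matching the row-orthogonality relation <chi_6, chi_5> = [chi_6 = chi_5].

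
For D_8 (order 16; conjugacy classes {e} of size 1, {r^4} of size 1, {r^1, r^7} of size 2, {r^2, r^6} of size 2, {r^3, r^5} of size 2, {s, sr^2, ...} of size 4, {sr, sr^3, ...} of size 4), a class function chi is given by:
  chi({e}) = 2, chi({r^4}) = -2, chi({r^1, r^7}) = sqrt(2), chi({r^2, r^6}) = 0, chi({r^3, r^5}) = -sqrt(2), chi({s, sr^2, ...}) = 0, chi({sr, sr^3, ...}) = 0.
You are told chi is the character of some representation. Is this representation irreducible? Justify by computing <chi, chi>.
Irreducible: <chi, chi> = 1.

Argument: <chi, chi> = (1/|G|) sum_C |C| * |chi(C)|^2 = (1/16)[1*|2|^2 + 1*|-2|^2 + 2*|sqrt(2)|^2 + 2*|0|^2 + 2*|-sqrt(2)|^2 + 4*|0|^2 + 4*|0|^2]
  = (1/16)[(4) + (4) + (4) + (0) + (4) + (0) + (0)] = 16/16 = 1.
A character is irreducible iff <chi, chi> = 1, so this representation is irreducible.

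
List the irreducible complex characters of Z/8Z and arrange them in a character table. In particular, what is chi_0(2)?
Character table of Z/8Z (irreps indexed chi_0,...,chi_7 with chi_k(m) = zeta_8^(k*m), zeta_8 = exp(2*pi*i/8)):
  irrep \ class  {0} (size 1)  {1} (size 1)    {2} (size 1)  {3} (size 1)    {4} (size 1)  {5} (size 1)    {6} (size 1)  {7} (size 1)  
  chi_0          1             1               1             1               1             1               1             1             
  chi_1          1             exp(I*pi/4)     I             exp(3*I*pi/4)   -1            exp(-3*I*pi/4)  -I            exp(-I*pi/4)  
  chi_2          1             I               -1            -I              1             I               -1            -I            
  chi_3          1             exp(3*I*pi/4)   -I            exp(I*pi/4)     -1            exp(-I*pi/4)    I             exp(-3*I*pi/4)
  chi_4          1             -1              1             -1              1             -1              1             -1            
  chi_5          1             exp(-3*I*pi/4)  I             exp(-I*pi/4)    -1            exp(I*pi/4)     -I            exp(3*I*pi/4) 
  chi_6          1             -I              -1            I               1             -I              -1            I             
  chi_7          1             exp(-I*pi/4)    -I            exp(-3*I*pi/4)  -1            exp(3*I*pi/4)   I             exp(I*pi/4)   

Spot check: chi_0(2) = zeta_8^(0*2) = zeta_8^0 = 1.

Justification: Z/8Z is abelian, so all 8 irreducible complex representations are 1-dimensional. They are given by chi_k(m) = zeta_8^(k*m) for k = 0,...,7. Row orthogonality: sum_m chi_k(m) conj(chi_l(m)) = 8 * [k = l].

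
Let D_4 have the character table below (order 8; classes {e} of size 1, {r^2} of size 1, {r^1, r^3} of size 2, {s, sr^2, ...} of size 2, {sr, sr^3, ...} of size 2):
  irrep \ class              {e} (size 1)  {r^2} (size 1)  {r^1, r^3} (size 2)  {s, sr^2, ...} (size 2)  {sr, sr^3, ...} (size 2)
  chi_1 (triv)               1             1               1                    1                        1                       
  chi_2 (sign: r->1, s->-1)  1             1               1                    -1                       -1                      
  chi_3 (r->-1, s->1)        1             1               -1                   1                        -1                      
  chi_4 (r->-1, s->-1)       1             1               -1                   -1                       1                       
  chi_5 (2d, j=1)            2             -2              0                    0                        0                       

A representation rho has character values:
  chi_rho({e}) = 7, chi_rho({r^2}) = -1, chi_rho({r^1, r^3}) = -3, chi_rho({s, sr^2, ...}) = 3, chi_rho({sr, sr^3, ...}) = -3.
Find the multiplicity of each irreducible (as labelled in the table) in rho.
Multiplicities: chi_1: 0, chi_2: 0, chi_3: 3, chi_4: 0, chi_5: 2.

Details: Use <chi_rho, chi> = (1/|G|) sum_C |C| * chi_rho(C) * conj(chi(C)) with |G| = 8 for each irreducible chi in the table:
  <chi_rho, chi_1> = (1/8)[1*(7)*conj(1) + 1*(-1)*conj(1) + 2*(-3)*conj(1) + 2*(3)*conj(1) + 2*(-3)*conj(1)]
      = (1/8)[(7) + (-1) + (-6) + (6) + (-6)] = 0/8 = 0
  <chi_rho, chi_2> = (1/8)[1*(7)*conj(1) + 1*(-1)*conj(1) + 2*(-3)*conj(1) + 2*(3)*conj(-1) + 2*(-3)*conj(-1)]
      = (1/8)[(7) + (-1) + (-6) + (-6) + (6)] = 0/8 = 0
  <chi_rho, chi_3> = (1/8)[1*(7)*conj(1) + 1*(-1)*conj(1) + 2*(-3)*conj(-1) + 2*(3)*conj(1) + 2*(-3)*conj(-1)]
      = (1/8)[(7) + (-1) + (6) + (6) + (6)] = 24/8 = 3
  <chi_rho, chi_4> = (1/8)[1*(7)*conj(1) + 1*(-1)*conj(1) + 2*(-3)*conj(-1) + 2*(3)*conj(-1) + 2*(-3)*conj(1)]
      = (1/8)[(7) + (-1) + (6) + (-6) + (-6)] = 0/8 = 0
  <chi_rho, chi_5> = (1/8)[1*(7)*conj(2) + 1*(-1)*conj(-2) + 2*(-3)*conj(0) + 2*(3)*conj(0) + 2*(-3)*conj(0)]
      = (1/8)[(14) + (2) + (0) + (0) + (0)] = 16/8 = 2
Dimension check: dim(rho) = sum (mult * dim) = 0*1 + 0*1 + 3*1 + 0*1 + 2*2 = 7 = chi_rho(e) = 7.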